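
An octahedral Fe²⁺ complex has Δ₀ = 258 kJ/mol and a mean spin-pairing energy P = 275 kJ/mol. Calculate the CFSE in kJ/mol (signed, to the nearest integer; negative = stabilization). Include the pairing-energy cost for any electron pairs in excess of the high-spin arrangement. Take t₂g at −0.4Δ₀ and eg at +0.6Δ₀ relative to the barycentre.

Fe is in group 8, so Fe²⁺ is d⁶ (8 − 2 = 6).
Here Δ₀ < P (258 < 275), so the high-spin state is favoured.
That gives t₂g⁴ eg².
Orbital CFSE = -0.4Δ₀ = -0.4 × 258 = -103 kJ/mol.
High-spin has no excess pairs, so no pairing correction applies.

-103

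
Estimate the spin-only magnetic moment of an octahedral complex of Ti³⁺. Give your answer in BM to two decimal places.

Ti is in group 4, so Ti³⁺ is d¹ (4 − 3 = 1).
For octahedral d¹ the high- and low-spin configurations coincide.
Configuration: t₂g¹ eg⁰ → 1 unpaired electron.
μ(spin-only) = √[1(1+2)] = √3 ≈ 1.73 BM.

1.73 BM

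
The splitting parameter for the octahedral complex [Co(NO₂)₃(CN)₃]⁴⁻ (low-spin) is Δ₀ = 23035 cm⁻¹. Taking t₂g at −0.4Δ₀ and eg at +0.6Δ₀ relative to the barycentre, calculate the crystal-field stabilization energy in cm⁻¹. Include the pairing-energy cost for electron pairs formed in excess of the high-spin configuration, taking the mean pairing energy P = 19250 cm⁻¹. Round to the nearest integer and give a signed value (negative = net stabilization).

Ligand charges: 3×(-1) from NO₂⁻ and 3×(-1) from CN⁻ sum to -6; with overall charge -4, Co is +2.
Co sits in group 9; removing 2 electrons leaves Co²⁺ with 9 − 2 = 7 d electrons.
Electron filling gives t₂g⁶ eg¹.
The orbital stabilization is -1.8Δ₀ = -1.8 × 23035 = -41463 cm⁻¹.
High-spin d⁷ would be t₂g⁵ eg² with 2 pairs; low-spin has 3, so 1 excess pair costs +1P = +19250 cm⁻¹.
Combining: -41463 + 19250 = -22213 cm⁻¹.

-22213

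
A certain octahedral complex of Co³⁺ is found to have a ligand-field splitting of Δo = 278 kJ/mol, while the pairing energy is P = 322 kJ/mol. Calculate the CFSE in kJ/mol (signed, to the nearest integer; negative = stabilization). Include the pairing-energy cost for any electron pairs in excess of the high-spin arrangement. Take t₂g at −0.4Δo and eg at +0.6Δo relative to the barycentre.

-111

Co³⁺: group 9, so d-count = 9 − 3 = 6.
Δo < P, so pairing is avoided: the ground state is high-spin.
Filling d⁶ accordingly: t₂g⁴ eg².
Orbital CFSE = -0.4Δo = -0.4 × 278 = -111 kJ/mol.
High-spin has no excess pairs, so no pairing correction applies.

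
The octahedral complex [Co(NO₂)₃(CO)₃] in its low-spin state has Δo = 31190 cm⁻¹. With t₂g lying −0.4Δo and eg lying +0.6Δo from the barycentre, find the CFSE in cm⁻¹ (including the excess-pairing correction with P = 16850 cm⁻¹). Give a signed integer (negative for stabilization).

-41156

Ligand charges: 3×(-1) from NO₂⁻ and 3×(+0) from CO sum to -3; with overall charge +0, Co is +3.
Co³⁺: group 9, so d-count = 9 − 3 = 6.
Electron filling gives t₂g⁶ eg⁰.
The orbital stabilization is -2.4Δo = -2.4 × 31190 = -74856 cm⁻¹.
Pairing penalty: 3 pairs vs 1 in the high-spin reference → 2 extra × P = 33700 cm⁻¹.
Overall CFSE = -74856 + 33700 = -41156 cm⁻¹.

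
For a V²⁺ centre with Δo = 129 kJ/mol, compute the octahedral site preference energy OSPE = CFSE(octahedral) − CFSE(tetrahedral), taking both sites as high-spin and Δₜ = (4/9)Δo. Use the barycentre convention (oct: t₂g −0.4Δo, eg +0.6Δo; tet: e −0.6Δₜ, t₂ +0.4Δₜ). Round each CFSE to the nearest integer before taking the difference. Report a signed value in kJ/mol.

V sits in group 5; removing 2 electrons leaves V²⁺ with 5 − 2 = 3 d electrons.
In an octahedral site d³ (HS) is t2g^3 e_g^0, giving CFSE(oct) = -1.2Δo = -155 kJ/mol.
Tetrahedral e^2 t2^1 gives -0.8Δₜ = -0.8 × (4/9) × 129 = -46 kJ/mol.
OSPE = -155 − (-46) = -109 kJ/mol.

-109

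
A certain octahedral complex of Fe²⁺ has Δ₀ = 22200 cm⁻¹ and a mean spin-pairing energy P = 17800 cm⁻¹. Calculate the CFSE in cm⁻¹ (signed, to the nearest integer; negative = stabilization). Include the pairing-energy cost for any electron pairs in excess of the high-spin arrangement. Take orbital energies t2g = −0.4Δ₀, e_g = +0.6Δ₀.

Fe is in group 8, so Fe²⁺ is d⁶ (8 − 2 = 6).
Here Δ₀ > P (22200 > 17800), so the low-spin state is favoured.
Filling d⁶ accordingly: t2g^6 e_g^0.
Orbital CFSE = -2.4Δ₀ = -2.4 × 22200 = -53280 cm⁻¹.
Excess pairs vs high-spin: 3 − 1 = 2; pairing cost = +35600 cm⁻¹.
Net CFSE = -53280 + 35600 = -17680 cm⁻¹.

-17680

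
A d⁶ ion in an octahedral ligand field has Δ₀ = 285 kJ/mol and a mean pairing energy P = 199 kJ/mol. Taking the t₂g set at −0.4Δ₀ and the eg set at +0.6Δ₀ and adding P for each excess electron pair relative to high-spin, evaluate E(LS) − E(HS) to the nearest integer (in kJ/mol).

High-spin d⁶ fills as t₂g⁴ eg² with CFSE 4(−0.4) + 2(+0.6) = -0.4Δ₀ = -114 kJ/mol.
For low-spin the configuration is t₂g⁶ eg⁰: orbital energy -2.4 × 285 = -684 kJ/mol, and 2 additional pairs relative to high-spin add 398 kJ/mol, giving -286 kJ/mol.
Thus E(LS) − E(HS) = -172 kJ/mol.

-172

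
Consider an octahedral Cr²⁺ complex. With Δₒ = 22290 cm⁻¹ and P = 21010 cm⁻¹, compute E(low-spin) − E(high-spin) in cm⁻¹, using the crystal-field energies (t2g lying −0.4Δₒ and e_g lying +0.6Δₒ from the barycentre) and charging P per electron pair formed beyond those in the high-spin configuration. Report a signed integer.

Cr is in group 6, so Cr²⁺ is d⁴ (6 − 2 = 4).
In the high-spin limit (t2g^3 e_g^1) the orbital term is -0.6Δₒ = -13374 cm⁻¹, with no excess pairing.
Low-spin t2g^4 e_g^0 gives -1.6Δₒ = -35664 cm⁻¹, but forming 1 extra pair costs 1P = 21010 cm⁻¹, so E(LS) = -35664 + 21010 = -14654 cm⁻¹.
Thus E(LS) − E(HS) = -1280 cm⁻¹.

-1280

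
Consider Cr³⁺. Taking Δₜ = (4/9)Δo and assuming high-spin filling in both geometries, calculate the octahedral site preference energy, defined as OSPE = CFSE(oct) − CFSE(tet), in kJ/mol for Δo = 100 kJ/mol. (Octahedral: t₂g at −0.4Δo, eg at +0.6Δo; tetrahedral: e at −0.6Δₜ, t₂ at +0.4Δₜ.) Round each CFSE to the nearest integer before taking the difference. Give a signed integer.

Cr sits in group 6; removing 3 electrons leaves Cr³⁺ with 6 − 3 = 3 d electrons.
Octahedral high-spin t₂g³ eg⁰: CFSE = -1.2 × 100 = -120 kJ/mol.
In a tetrahedral site the filling is e² t₂¹: CFSE(tet) = -0.8Δₜ = -0.8 × (4/9)(100) = -36 kJ/mol.
OSPE = -120 − (-36) = -84 kJ/mol.

-84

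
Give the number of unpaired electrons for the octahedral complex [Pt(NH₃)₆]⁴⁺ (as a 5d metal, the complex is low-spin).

NH₃ is neutral, so the +4 overall charge sits on Pt: oxidation state +4.
Pt sits in group 10; removing 4 electrons leaves Pt⁴⁺ with 10 − 4 = 6 d electrons.
Configuration: t₂g⁶ eg⁰, giving 0 unpaired electrons.

0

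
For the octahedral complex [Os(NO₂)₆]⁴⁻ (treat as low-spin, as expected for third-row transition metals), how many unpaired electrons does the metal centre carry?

Each NO₂⁻ contributes -1; 6 × (-1) = -6. With overall charge -4, Os is in the +2 oxidation state.
Os²⁺: group 8, so d-count = 8 − 2 = 6.
Configuration: t₂g⁶ eg⁰, giving 0 unpaired electrons.

0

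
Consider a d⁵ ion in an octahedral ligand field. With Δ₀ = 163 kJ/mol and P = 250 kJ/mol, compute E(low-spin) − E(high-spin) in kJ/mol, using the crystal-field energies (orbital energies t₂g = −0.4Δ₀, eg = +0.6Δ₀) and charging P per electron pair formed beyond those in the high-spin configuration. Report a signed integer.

In the high-spin limit (t₂g³ eg²) the orbital term is 0.0Δ₀ = 0 kJ/mol, with no excess pairing.
Low-spin t₂g⁵ eg⁰ gives -2.0Δ₀ = -326 kJ/mol, but forming 2 extra pairs costs 2P = 500 kJ/mol, so E(LS) = -326 + 500 = 174 kJ/mol.
The difference is 174 − (0) = 174 kJ/mol, so high-spin lies lower.

174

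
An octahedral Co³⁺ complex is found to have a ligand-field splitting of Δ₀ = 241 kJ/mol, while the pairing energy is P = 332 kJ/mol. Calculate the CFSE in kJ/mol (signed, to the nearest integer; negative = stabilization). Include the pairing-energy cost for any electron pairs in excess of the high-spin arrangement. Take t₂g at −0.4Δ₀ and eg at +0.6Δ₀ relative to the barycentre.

Co sits in group 9; removing 3 electrons leaves Co³⁺ with 9 − 3 = 6 d electrons.
Δ₀ < P, so pairing is avoided: the ground state is high-spin.
Filling d⁶ accordingly: t₂g⁴ eg².
Orbital CFSE = -0.4Δ₀ = -0.4 × 241 = -96 kJ/mol.
High-spin has no excess pairs, so no pairing correction applies.

-96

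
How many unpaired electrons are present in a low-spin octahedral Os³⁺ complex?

Os³⁺: group 8, so d-count = 8 − 3 = 5.
Configuration: t2g^5 e_g^0, giving 1 unpaired electron.

1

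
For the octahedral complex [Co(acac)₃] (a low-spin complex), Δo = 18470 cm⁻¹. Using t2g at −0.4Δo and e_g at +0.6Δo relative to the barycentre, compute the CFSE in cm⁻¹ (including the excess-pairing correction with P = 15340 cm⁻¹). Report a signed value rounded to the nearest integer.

Each acac⁻ contributes -1; 3 × (-1) = -3. With overall charge +0, Co is in the +3 oxidation state.
Group 9 minus oxidation state +3 gives a d⁶ configuration for Co³⁺.
Electron filling gives t2g^6 e_g^0.
CFSE(orbital) = 6×(-0.4Δo) + 0×(0.6Δo) = -2.4Δo; with Δo = 18470 cm⁻¹ that is -44328 cm⁻¹.
Pairing penalty: 3 pairs vs 1 in the high-spin reference → 2 extra × P = 30680 cm⁻¹.
Overall CFSE = -44328 + 30680 = -13648 cm⁻¹.

-13648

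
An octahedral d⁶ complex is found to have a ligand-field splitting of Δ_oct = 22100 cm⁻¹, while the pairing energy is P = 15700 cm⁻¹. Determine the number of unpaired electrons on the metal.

0

Δ_oct > P, so pairing is preferred: the ground state is low-spin.
Configuration: t₂g⁶ eg⁰.
Unpaired electrons: 0.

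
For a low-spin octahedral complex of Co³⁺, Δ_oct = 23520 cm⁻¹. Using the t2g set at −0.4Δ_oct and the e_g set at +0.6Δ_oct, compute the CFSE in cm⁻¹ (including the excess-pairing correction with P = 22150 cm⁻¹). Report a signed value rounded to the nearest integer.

-12148

Group 9 minus oxidation state +3 gives a d⁶ configuration for Co³⁺.
The d⁶ electrons fill as t2g^6 e_g^0.
The orbital stabilization is -2.4Δ_oct = -2.4 × 23520 = -56448 cm⁻¹.
Relative to high-spin t2g^4 e_g^2 (1 paired), the low-spin configuration has 2 additional pairs, contributing +2 × 22150 = +44300 cm⁻¹.
Net CFSE = -56448 + 44300 = -12148 cm⁻¹.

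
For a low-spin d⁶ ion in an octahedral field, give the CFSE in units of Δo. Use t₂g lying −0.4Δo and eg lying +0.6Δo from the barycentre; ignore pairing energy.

Configuration: t₂g⁶ eg⁰.
CFSE = 6(-0.4Δo) + 0(0.6Δo) = -2.4Δo + 0.0Δo = -2.4Δo.

-2.4 Δo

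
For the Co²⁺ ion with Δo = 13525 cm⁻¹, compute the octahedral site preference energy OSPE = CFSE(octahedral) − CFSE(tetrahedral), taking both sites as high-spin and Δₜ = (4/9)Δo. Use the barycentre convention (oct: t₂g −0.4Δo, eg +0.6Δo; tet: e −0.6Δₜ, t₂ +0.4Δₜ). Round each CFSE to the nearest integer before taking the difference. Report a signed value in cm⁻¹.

-3607

Co sits in group 9; removing 2 electrons leaves Co²⁺ with 9 − 2 = 7 d electrons.
Octahedral high-spin t₂g⁵ eg²: CFSE = -0.8 × 13525 = -10820 cm⁻¹.
In a tetrahedral site the filling is e⁴ t₂³: CFSE(tet) = -1.2Δₜ = -1.2 × (4/9)(13525) = -7213 cm⁻¹.
OSPE = -10820 − (-7213) = -3607 cm⁻¹.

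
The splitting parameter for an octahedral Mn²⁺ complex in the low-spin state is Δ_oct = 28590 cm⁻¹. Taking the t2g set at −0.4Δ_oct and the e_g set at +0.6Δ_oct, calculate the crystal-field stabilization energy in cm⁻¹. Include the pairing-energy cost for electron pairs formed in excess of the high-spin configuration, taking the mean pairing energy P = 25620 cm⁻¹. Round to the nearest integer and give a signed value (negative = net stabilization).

Mn²⁺: group 7, so d-count = 7 − 2 = 5.
Configuration: t2g^5 e_g^0.
CFSE(orbital) = 5×(-0.4Δ_oct) + 0×(0.6Δ_oct) = -2.0Δ_oct; with Δ_oct = 28590 cm⁻¹ that is -57180 cm⁻¹.
Pairing penalty: 2 pairs vs 0 in the high-spin reference → 2 extra × P = 51240 cm⁻¹.
Overall CFSE = -57180 + 51240 = -5940 cm⁻¹.

-5940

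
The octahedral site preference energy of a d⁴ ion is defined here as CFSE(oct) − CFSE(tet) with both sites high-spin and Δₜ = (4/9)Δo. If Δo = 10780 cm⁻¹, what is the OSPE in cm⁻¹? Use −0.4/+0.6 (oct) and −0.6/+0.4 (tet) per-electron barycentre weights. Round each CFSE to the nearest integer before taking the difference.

Octahedral (high-spin): t₂g³ eg¹, CFSE = 3(−0.4) + 1(+0.6) = -0.6Δo = -0.6 × 10780 = -6468 cm⁻¹.
Tetrahedral e² t₂² gives -0.4Δₜ = -0.4 × (4/9) × 10780 = -1916 cm⁻¹.
Subtracting, OSPE = -6468 − (-1916) = -4552 cm⁻¹.

-4552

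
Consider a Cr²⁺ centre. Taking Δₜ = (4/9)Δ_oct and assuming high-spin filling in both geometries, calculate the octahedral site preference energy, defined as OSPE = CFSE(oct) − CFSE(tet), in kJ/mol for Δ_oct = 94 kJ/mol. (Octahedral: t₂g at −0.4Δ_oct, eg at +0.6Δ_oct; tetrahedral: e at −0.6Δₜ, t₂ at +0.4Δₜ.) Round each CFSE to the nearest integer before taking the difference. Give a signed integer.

Cr²⁺: group 6, so d-count = 6 − 2 = 4.
Octahedral high-spin t2g^3 e_g^1: CFSE = -0.6 × 94 = -56 kJ/mol.
Tetrahedral: e^2 t2^2, CFSE = 2(−0.6) + 2(+0.4) = -0.4Δₜ = -0.4 × (4/9) × 94 = -17 kJ/mol.
OSPE = CFSE(oct) − CFSE(tet) = -56 − (-17) = -39 kJ/mol.

-39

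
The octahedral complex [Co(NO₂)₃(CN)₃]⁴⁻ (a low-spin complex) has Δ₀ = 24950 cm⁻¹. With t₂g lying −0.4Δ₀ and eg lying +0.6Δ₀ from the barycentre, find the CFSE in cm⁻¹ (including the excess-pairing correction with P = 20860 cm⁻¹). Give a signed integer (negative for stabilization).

Ligand charges: 3×(-1) from NO₂⁻ and 3×(-1) from CN⁻ sum to -6; with overall charge -4, Co is +2.
Group 9 minus oxidation state +2 gives a d⁷ configuration for Co²⁺.
Configuration: t₂g⁶ eg¹.
Orbital CFSE = 6(-0.4) + 1(0.6) = -1.8Δ₀ = -1.8 × 24950 = -44910 cm⁻¹.
High-spin d⁷ would be t₂g⁵ eg² with 2 pairs; low-spin has 3, so 1 excess pair costs +1P = +20860 cm⁻¹.
Overall CFSE = -44910 + 20860 = -24050 cm⁻¹.

-24050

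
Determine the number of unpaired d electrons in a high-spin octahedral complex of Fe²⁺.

Fe sits in group 8; removing 2 electrons leaves Fe²⁺ with 8 − 2 = 6 d electrons.
Configuration: t2g^4 e_g^2, giving 4 unpaired electrons.

4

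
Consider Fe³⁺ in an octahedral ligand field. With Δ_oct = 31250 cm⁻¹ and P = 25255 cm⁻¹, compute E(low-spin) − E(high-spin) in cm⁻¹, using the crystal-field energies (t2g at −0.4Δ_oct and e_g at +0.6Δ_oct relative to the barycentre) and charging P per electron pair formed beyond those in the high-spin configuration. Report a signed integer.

-11990

Fe³⁺: group 8, so d-count = 8 − 3 = 5.
High-spin: t2g^3 e_g^2, CFSE = 0.0Δ_oct = 0 cm⁻¹.
Low-spin t2g^5 e_g^0 gives -2.0Δ_oct = -62500 cm⁻¹, but forming 2 extra pairs costs 2P = 50510 cm⁻¹, so E(LS) = -62500 + 50510 = -11990 cm⁻¹.
The difference is -11990 − (0) = -11990 cm⁻¹, so low-spin lies lower.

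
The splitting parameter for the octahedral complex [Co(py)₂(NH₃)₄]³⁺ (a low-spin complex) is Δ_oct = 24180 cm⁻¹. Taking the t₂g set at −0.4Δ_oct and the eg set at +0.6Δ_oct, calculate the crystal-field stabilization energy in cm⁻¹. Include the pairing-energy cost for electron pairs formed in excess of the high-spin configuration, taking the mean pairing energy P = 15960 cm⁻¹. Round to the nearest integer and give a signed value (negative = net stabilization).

-26112

Ligand charges: 2×(+0) from py and 4×(+0) from NH₃ sum to +0; with overall charge +3, Co is +3.
Group 9 minus oxidation state +3 gives a d⁶ configuration for Co³⁺.
Electron filling gives t₂g⁶ eg⁰.
Orbital CFSE = 6(-0.4) + 0(0.6) = -2.4Δ_oct = -2.4 × 24180 = -58032 cm⁻¹.
Relative to high-spin t₂g⁴ eg² (1 paired), the low-spin configuration has 2 additional pairs, contributing +2 × 15960 = +31920 cm⁻¹.
Net CFSE = -58032 + 31920 = -26112 cm⁻¹.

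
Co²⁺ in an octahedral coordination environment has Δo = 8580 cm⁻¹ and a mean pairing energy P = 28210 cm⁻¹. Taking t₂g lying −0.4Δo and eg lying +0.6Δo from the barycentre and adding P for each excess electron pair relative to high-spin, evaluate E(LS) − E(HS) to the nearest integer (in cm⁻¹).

19630

Co is in group 9, so Co²⁺ is d⁷ (9 − 2 = 7).
High-spin: t₂g⁵ eg², CFSE = -0.8Δo = -6864 cm⁻¹.
Low-spin t₂g⁶ eg¹ gives -1.8Δo = -15444 cm⁻¹, but forming 1 extra pair costs 1P = 28210 cm⁻¹, so E(LS) = -15444 + 28210 = 12766 cm⁻¹.
The difference is 12766 − (-6864) = 19630 cm⁻¹, so high-spin lies lower.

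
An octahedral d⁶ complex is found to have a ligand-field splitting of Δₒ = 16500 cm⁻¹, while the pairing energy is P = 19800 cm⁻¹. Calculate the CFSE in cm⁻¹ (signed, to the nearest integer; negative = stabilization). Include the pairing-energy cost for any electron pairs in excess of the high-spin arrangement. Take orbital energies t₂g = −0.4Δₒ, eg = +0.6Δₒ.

-6600

Since Δₒ = 16500 cm⁻¹ < P = 19800 cm⁻¹, the complex adopts the high-spin configuration.
Configuration: t₂g⁴ eg².
Orbital CFSE = -0.4Δₒ = -0.4 × 16500 = -6600 cm⁻¹.
High-spin has no excess pairs, so no pairing correction applies.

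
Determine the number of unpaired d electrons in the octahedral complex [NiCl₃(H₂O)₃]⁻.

2

Ligand charges: 3×(-1) from Cl⁻ and 3×(+0) from H₂O sum to -3; with overall charge -1, Ni is +2.
Group 10 minus oxidation state +2 gives a d⁸ configuration for Ni²⁺.
Configuration: t₂g⁶ eg², giving 2 unpaired electrons.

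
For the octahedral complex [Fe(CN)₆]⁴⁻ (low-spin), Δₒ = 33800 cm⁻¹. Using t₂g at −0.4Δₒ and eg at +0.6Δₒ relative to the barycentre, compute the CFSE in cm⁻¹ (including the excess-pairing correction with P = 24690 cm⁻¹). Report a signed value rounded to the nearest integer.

-31740

Each CN⁻ contributes -1; 6 × (-1) = -6. With overall charge -4, Fe is in the +2 oxidation state.
Group 8 minus oxidation state +2 gives a d⁶ configuration for Fe²⁺.
The d⁶ electrons fill as t₂g⁶ eg⁰.
Orbital CFSE = 6(-0.4) + 0(0.6) = -2.4Δₒ = -2.4 × 33800 = -81120 cm⁻¹.
Relative to high-spin t₂g⁴ eg² (1 paired), the low-spin configuration has 2 additional pairs, contributing +2 × 24690 = +49380 cm⁻¹.
Combining: -81120 + 49380 = -31740 cm⁻¹.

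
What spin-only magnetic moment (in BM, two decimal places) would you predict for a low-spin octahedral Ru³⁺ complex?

1.73 BM

Ru³⁺: group 8, so d-count = 8 − 3 = 5.
Configuration: t₂g⁵ eg⁰ → 1 unpaired electron.
μ(spin-only) = √[1(1+2)] = √3 ≈ 1.73 BM.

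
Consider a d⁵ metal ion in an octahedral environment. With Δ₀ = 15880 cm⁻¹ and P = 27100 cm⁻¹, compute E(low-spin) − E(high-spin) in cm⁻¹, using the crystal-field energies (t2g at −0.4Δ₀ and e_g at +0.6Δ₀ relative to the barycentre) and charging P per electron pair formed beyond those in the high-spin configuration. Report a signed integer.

High-spin: t2g^3 e_g^2, CFSE = 0.0Δ₀ = 0 cm⁻¹.
Low-spin t2g^5 e_g^0 gives -2.0Δ₀ = -31760 cm⁻¹, but forming 2 extra pairs costs 2P = 54200 cm⁻¹, so E(LS) = -31760 + 54200 = 22440 cm⁻¹.
The difference is 22440 − (0) = 22440 cm⁻¹, so high-spin lies lower.

22440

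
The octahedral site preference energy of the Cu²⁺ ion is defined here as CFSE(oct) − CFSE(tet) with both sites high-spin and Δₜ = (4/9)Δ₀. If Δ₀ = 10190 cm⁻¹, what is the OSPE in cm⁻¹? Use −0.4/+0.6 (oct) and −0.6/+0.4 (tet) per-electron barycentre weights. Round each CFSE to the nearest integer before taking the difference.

Cu is in group 11, so Cu²⁺ is d⁹ (11 − 2 = 9).
Octahedral (high-spin): t2g^6 e_g^3, CFSE = 6(−0.4) + 3(+0.6) = -0.6Δ₀ = -0.6 × 10190 = -6114 cm⁻¹.
In a tetrahedral site the filling is e^4 t2^5: CFSE(tet) = -0.4Δₜ = -0.4 × (4/9)(10190) = -1812 cm⁻¹.
OSPE = CFSE(oct) − CFSE(tet) = -6114 − (-1812) = -4302 cm⁻¹.

-4302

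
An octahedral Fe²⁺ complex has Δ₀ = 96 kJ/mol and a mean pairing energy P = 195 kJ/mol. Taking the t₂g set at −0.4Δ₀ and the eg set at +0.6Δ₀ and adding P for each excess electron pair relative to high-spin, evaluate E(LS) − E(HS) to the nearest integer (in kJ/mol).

Fe²⁺: group 8, so d-count = 8 − 2 = 6.
In the high-spin limit (t₂g⁴ eg²) the orbital term is -0.4Δ₀ = -38 kJ/mol, with no excess pairing.
Low-spin t₂g⁶ eg⁰ gives -2.4Δ₀ = -230 kJ/mol, but forming 2 extra pairs costs 2P = 390 kJ/mol, so E(LS) = -230 + 390 = 160 kJ/mol.
E(LS) − E(HS) = 160 − (-38) = 198 kJ/mol.

198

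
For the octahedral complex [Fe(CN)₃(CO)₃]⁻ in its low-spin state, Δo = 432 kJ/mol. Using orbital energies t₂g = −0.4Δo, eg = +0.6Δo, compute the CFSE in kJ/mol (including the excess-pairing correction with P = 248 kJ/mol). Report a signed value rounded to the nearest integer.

Ligand charges: 3×(-1) from CN⁻ and 3×(+0) from CO sum to -3; with overall charge -1, Fe is +2.
Fe²⁺: group 8, so d-count = 8 − 2 = 6.
Configuration: t₂g⁶ eg⁰.
The orbital stabilization is -2.4Δo = -2.4 × 432 = -1037 kJ/mol.
High-spin d⁶ would be t₂g⁴ eg² with 1 pair; low-spin has 3, so 2 excess pairs cost +2P = +496 kJ/mol.
Combining: -1037 + 496 = -541 kJ/mol.

-541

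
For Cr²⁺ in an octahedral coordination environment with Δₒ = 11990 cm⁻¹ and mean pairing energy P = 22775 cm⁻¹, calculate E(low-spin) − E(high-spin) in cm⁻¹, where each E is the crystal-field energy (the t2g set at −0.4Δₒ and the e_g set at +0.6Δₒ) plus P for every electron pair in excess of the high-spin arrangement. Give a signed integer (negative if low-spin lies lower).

Cr sits in group 6; removing 2 electrons leaves Cr²⁺ with 6 − 2 = 4 d electrons.
High-spin: t2g^3 e_g^1, CFSE = -0.6Δₒ = -7194 cm⁻¹.
Low-spin: t2g^4 e_g^0, orbital CFSE = -1.6Δₒ = -19184 cm⁻¹; plus 1 excess pair × P = +22775 cm⁻¹; total 3591 cm⁻¹.
The difference is 3591 − (-7194) = 10785 cm⁻¹, so high-spin lies lower.

10785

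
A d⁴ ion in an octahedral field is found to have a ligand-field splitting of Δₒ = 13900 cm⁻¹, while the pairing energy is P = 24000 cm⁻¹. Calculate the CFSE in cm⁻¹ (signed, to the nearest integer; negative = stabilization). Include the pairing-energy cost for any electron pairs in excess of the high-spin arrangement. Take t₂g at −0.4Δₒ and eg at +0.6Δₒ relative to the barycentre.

-8340

Δₒ < P, so pairing is avoided: the ground state is high-spin.
That gives t₂g³ eg¹.
Orbital CFSE = -0.6Δₒ = -0.6 × 13900 = -8340 cm⁻¹.
High-spin has no excess pairs, so no pairing correction applies.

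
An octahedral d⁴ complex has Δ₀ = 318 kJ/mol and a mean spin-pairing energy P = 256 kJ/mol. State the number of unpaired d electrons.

2

Since Δ₀ = 318 kJ/mol > P = 256 kJ/mol, the complex adopts the low-spin configuration.
Configuration: t₂g⁴ eg⁰.
Unpaired electrons: 2.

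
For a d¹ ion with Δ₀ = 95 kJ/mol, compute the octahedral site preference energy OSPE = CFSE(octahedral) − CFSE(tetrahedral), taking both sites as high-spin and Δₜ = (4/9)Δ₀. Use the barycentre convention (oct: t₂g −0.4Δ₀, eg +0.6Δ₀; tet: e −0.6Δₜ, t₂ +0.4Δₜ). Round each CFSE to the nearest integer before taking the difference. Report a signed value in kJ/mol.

Octahedral (high-spin): t2g^1 e_g^0, CFSE = 1(−0.4) + 0(+0.6) = -0.4Δ₀ = -0.4 × 95 = -38 kJ/mol.
Tetrahedral e^1 t2^0 gives -0.6Δₜ = -0.6 × (4/9) × 95 = -25 kJ/mol.
OSPE = CFSE(oct) − CFSE(tet) = -38 − (-25) = -13 kJ/mol.

-13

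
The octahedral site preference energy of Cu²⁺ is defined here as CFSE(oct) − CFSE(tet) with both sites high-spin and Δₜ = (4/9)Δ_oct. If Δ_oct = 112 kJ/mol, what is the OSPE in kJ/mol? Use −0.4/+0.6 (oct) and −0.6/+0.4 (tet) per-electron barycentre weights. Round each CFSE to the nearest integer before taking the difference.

Group 11 minus oxidation state +2 gives a d⁹ configuration for Cu²⁺.
In an octahedral site d⁹ (HS) is t2g^6 e_g^3, giving CFSE(oct) = -0.6Δ_oct = -67 kJ/mol.
Tetrahedral e^4 t2^5 gives -0.4Δₜ = -0.4 × (4/9) × 112 = -20 kJ/mol.
OSPE = -67 − (-20) = -47 kJ/mol.

-47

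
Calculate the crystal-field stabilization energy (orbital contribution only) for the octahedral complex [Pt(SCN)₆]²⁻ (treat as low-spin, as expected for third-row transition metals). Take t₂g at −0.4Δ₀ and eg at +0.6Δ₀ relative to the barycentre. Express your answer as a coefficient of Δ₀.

Each SCN⁻ contributes -1; 6 × (-1) = -6. With overall charge -2, Pt is in the +4 oxidation state.
Pt is in group 10, so Pt⁴⁺ is d⁶ (10 − 4 = 6).
Configuration: t₂g⁶ eg⁰.
CFSE = 6(-0.4Δ₀) + 0(0.6Δ₀) = -2.4Δ₀ + 0.0Δ₀ = -2.4Δ₀.

-2.4 Δ₀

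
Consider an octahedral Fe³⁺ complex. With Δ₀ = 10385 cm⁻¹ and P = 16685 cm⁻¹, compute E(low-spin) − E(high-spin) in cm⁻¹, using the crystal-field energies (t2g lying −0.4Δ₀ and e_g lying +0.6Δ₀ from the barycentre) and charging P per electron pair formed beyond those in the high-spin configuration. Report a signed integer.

Group 8 minus oxidation state +3 gives a d⁵ configuration for Fe³⁺.
In the high-spin limit (t2g^3 e_g^2) the orbital term is 0.0Δ₀ = 0 cm⁻¹, with no excess pairing.
For low-spin the configuration is t2g^5 e_g^0: orbital energy -2.0 × 10385 = -20770 cm⁻¹, and 2 additional pairs relative to high-spin add 33370 cm⁻¹, giving 12600 cm⁻¹.
E(LS) − E(HS) = 12600 − (0) = 12600 cm⁻¹.

12600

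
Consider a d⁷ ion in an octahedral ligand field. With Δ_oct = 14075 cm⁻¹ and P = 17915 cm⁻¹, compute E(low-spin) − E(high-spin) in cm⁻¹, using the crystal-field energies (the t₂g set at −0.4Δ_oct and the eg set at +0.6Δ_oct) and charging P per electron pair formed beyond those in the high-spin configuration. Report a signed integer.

3840

In the high-spin limit (t₂g⁵ eg²) the orbital term is -0.8Δ_oct = -11260 cm⁻¹, with no excess pairing.
Low-spin: t₂g⁶ eg¹, orbital CFSE = -1.8Δ_oct = -25335 cm⁻¹; plus 1 excess pair × P = +17915 cm⁻¹; total -7420 cm⁻¹.
E(LS) − E(HS) = -7420 − (-11260) = 3840 cm⁻¹.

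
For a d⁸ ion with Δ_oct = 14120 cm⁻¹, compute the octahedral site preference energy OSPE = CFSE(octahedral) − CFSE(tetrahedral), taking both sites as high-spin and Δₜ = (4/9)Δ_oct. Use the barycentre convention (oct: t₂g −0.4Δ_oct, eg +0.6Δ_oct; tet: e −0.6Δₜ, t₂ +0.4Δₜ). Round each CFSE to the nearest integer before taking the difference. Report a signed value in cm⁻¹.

-11924

Octahedral (high-spin): t₂g⁶ eg², CFSE = 6(−0.4) + 2(+0.6) = -1.2Δ_oct = -1.2 × 14120 = -16944 cm⁻¹.
In a tetrahedral site the filling is e⁴ t₂⁴: CFSE(tet) = -0.8Δₜ = -0.8 × (4/9)(14120) = -5020 cm⁻¹.
OSPE = -16944 − (-5020) = -11924 cm⁻¹.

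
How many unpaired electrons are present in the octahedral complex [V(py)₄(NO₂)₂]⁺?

Ligand charges: 4×(+0) from py and 2×(-1) from NO₂⁻ sum to -2; with overall charge +1, V is +3.
V³⁺: group 5, so d-count = 5 − 3 = 2.
Configuration: t₂g² eg⁰, giving 2 unpaired electrons.

2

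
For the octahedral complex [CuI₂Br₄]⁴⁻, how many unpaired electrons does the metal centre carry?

1

Ligand charges: 2×(-1) from I⁻ and 4×(-1) from Br⁻ sum to -6; with overall charge -4, Cu is +2.
Cu is in group 11, so Cu²⁺ is d⁹ (11 − 2 = 9).
Configuration: t₂g⁶ eg³, giving 1 unpaired electron.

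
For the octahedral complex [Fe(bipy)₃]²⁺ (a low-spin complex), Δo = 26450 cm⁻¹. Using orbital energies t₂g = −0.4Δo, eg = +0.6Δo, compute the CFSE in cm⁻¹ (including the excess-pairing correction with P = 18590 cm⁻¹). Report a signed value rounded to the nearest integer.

bipy is neutral, so the +2 overall charge sits on Fe: oxidation state +2.
Fe sits in group 8; removing 2 electrons leaves Fe²⁺ with 8 − 2 = 6 d electrons.
Electron filling gives t₂g⁶ eg⁰.
CFSE(orbital) = 6×(-0.4Δo) + 0×(0.6Δo) = -2.4Δo; with Δo = 26450 cm⁻¹ that is -63480 cm⁻¹.
Pairing penalty: 3 pairs vs 1 in the high-spin reference → 2 extra × P = 37180 cm⁻¹.
Net CFSE = -63480 + 37180 = -26300 cm⁻¹.

-26300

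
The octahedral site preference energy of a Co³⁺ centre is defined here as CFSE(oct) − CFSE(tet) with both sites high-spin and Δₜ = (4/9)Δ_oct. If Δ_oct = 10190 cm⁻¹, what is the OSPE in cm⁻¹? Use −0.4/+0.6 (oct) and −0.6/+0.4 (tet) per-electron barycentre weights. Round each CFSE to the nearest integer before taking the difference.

Co sits in group 9; removing 3 electrons leaves Co³⁺ with 9 − 3 = 6 d electrons.
In an octahedral site d⁶ (HS) is t₂g⁴ eg², giving CFSE(oct) = -0.4Δ_oct = -4076 cm⁻¹.
In a tetrahedral site the filling is e³ t₂³: CFSE(tet) = -0.6Δₜ = -0.6 × (4/9)(10190) = -2717 cm⁻¹.
Subtracting, OSPE = -4076 − (-2717) = -1359 cm⁻¹.

-1359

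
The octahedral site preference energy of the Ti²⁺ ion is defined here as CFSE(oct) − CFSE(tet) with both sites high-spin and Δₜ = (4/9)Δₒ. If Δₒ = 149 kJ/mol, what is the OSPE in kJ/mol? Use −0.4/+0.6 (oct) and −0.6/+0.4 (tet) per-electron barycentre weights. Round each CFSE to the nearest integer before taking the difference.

Group 4 minus oxidation state +2 gives a d² configuration for Ti²⁺.
Octahedral (high-spin): t2g^2 e_g^0, CFSE = 2(−0.4) + 0(+0.6) = -0.8Δₒ = -0.8 × 149 = -119 kJ/mol.
In a tetrahedral site the filling is e^2 t2^0: CFSE(tet) = -1.2Δₜ = -1.2 × (4/9)(149) = -79 kJ/mol.
OSPE = CFSE(oct) − CFSE(tet) = -119 − (-79) = -40 kJ/mol.

-40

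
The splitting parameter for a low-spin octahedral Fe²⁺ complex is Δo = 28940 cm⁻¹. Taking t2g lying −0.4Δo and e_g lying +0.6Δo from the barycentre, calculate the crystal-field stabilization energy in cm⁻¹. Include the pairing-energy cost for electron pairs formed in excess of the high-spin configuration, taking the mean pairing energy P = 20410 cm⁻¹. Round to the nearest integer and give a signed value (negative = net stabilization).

-28636

Fe is in group 8, so Fe²⁺ is d⁶ (8 − 2 = 6).
Configuration: t2g^6 e_g^0.
Orbital CFSE = 6(-0.4) + 0(0.6) = -2.4Δo = -2.4 × 28940 = -69456 cm⁻¹.
Relative to high-spin t2g^4 e_g^2 (1 paired), the low-spin configuration has 2 additional pairs, contributing +2 × 20410 = +40820 cm⁻¹.
Net CFSE = -69456 + 40820 = -28636 cm⁻¹.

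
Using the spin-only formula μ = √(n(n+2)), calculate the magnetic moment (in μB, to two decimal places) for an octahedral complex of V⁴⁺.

1.73 μB

Group 5 minus oxidation state +4 gives a d¹ configuration for V⁴⁺.
Configuration: t₂g¹ eg⁰ → 1 unpaired electron.
μ(spin-only) = √[1(1+2)] = √3 ≈ 1.73 μB.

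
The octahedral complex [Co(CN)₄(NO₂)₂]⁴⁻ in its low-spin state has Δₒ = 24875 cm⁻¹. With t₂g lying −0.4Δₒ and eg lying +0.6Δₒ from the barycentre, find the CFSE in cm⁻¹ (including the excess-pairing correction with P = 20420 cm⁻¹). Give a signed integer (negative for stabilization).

-24355

Ligand charges: 4×(-1) from CN⁻ and 2×(-1) from NO₂⁻ sum to -6; with overall charge -4, Co is +2.
Co is in group 9, so Co²⁺ is d⁷ (9 − 2 = 7).
Configuration: t₂g⁶ eg¹.
Orbital CFSE = 6(-0.4) + 1(0.6) = -1.8Δₒ = -1.8 × 24875 = -44775 cm⁻¹.
Relative to high-spin t₂g⁵ eg² (2 paired), the low-spin configuration has 1 additional pair, contributing +1 × 20420 = +20420 cm⁻¹.
Overall CFSE = -44775 + 20420 = -24355 cm⁻¹.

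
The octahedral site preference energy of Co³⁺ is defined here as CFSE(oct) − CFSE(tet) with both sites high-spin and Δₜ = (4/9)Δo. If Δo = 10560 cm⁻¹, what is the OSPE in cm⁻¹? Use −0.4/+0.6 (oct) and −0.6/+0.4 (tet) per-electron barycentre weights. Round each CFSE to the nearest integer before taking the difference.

-1408

Group 9 minus oxidation state +3 gives a d⁶ configuration for Co³⁺.
Octahedral high-spin t2g^4 e_g^2: CFSE = -0.4 × 10560 = -4224 cm⁻¹.
Tetrahedral: e^3 t2^3, CFSE = 3(−0.6) + 3(+0.4) = -0.6Δₜ = -0.6 × (4/9) × 10560 = -2816 cm⁻¹.
Subtracting, OSPE = -4224 − (-2816) = -1408 cm⁻¹.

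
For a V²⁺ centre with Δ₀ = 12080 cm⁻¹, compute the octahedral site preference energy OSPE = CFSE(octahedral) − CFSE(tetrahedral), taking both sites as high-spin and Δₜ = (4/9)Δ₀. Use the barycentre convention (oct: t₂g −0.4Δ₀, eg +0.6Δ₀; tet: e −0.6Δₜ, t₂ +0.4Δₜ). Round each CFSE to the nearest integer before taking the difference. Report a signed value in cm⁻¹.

V²⁺: group 5, so d-count = 5 − 2 = 3.
Octahedral high-spin t2g^3 e_g^0: CFSE = -1.2 × 12080 = -14496 cm⁻¹.
Tetrahedral e^2 t2^1 gives -0.8Δₜ = -0.8 × (4/9) × 12080 = -4295 cm⁻¹.
OSPE = CFSE(oct) − CFSE(tet) = -14496 − (-4295) = -10201 cm⁻¹.

-10201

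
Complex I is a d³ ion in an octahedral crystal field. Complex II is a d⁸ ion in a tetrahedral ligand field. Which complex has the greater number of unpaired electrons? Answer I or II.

I

I: t₂g³ eg⁰ → 3 unpaired.
II: With tetrahedral geometry the complex is necessarily high-spin; e⁴ t₂⁴ → 2 unpaired.
So I has more unpaired electrons.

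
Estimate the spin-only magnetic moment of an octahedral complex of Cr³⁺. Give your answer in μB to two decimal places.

3.87 μB

Cr is in group 6, so Cr³⁺ is d³ (6 − 3 = 3).
Configuration: t₂g³ eg⁰ → 3 unpaired electrons.
μ(spin-only) = √[3(3+2)] = √15 ≈ 3.87 μB.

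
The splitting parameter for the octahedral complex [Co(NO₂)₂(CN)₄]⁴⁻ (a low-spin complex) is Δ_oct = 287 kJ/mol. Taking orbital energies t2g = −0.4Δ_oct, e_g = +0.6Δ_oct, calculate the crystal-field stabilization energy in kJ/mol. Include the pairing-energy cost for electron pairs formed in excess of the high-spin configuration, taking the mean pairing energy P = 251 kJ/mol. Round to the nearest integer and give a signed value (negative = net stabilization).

Ligand charges: 2×(-1) from NO₂⁻ and 4×(-1) from CN⁻ sum to -6; with overall charge -4, Co is +2.
Co²⁺: group 9, so d-count = 9 − 2 = 7.
Electron filling gives t2g^6 e_g^1.
Orbital CFSE = 6(-0.4) + 1(0.6) = -1.8Δ_oct = -1.8 × 287 = -517 kJ/mol.
High-spin d⁷ would be t2g^5 e_g^2 with 2 pairs; low-spin has 3, so 1 excess pair costs +1P = +251 kJ/mol.
Combining: -517 + 251 = -266 kJ/mol.

-266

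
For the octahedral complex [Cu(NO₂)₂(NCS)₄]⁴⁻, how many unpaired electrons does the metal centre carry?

Ligand charges: 2×(-1) from NO₂⁻ and 4×(-1) from NCS⁻ sum to -6; with overall charge -4, Cu is +2.
Cu²⁺: group 11, so d-count = 11 − 2 = 9.
Configuration: t2g^6 e_g^3, giving 1 unpaired electron.

1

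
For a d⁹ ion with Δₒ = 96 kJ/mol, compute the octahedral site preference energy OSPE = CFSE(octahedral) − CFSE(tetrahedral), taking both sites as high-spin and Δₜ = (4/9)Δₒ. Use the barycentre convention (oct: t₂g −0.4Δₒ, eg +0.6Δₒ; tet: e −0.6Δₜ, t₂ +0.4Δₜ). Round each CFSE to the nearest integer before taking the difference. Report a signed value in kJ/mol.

Octahedral high-spin t₂g⁶ eg³: CFSE = -0.6 × 96 = -58 kJ/mol.
Tetrahedral: e⁴ t₂⁵, CFSE = 4(−0.6) + 5(+0.4) = -0.4Δₜ = -0.4 × (4/9) × 96 = -17 kJ/mol.
OSPE = CFSE(oct) − CFSE(tet) = -58 − (-17) = -41 kJ/mol.

-41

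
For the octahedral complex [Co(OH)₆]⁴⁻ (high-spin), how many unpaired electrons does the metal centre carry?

Each OH⁻ contributes -1; 6 × (-1) = -6. With overall charge -4, Co is in the +2 oxidation state.
Co sits in group 9; removing 2 electrons leaves Co²⁺ with 9 − 2 = 7 d electrons.
Configuration: t₂g⁵ eg², giving 3 unpaired electrons.

3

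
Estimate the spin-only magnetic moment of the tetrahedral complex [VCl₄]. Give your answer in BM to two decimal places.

1.73 BM

Each Cl⁻ contributes -1; 4 × (-1) = -4. With overall charge +0, V is in the +4 oxidation state.
V is in group 5, so V⁴⁺ is d¹ (5 − 4 = 1).
With tetrahedral geometry the complex is necessarily high-spin.
Configuration: e^1 t2^0 → 1 unpaired electron.
μ(spin-only) = √[1(1+2)] = √3 ≈ 1.73 BM.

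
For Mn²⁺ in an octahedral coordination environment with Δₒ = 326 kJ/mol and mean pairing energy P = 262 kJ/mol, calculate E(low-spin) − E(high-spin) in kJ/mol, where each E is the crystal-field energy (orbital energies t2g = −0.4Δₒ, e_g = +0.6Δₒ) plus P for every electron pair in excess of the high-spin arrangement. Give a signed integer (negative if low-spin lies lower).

-128

Mn is in group 7, so Mn²⁺ is d⁵ (7 − 2 = 5).
High-spin: t2g^3 e_g^2, CFSE = 0.0Δₒ = 0 kJ/mol.
For low-spin the configuration is t2g^5 e_g^0: orbital energy -2.0 × 326 = -652 kJ/mol, and 2 additional pairs relative to high-spin add 524 kJ/mol, giving -128 kJ/mol.
E(LS) − E(HS) = -128 − (0) = -128 kJ/mol.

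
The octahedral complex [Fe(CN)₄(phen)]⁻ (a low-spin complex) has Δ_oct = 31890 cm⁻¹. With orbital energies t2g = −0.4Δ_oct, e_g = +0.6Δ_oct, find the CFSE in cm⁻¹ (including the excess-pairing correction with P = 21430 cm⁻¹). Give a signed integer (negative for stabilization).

Ligand charges: 4×(-1) from CN⁻ and 1×(+0) from phen sum to -4; with overall charge -1, Fe is +3.
Fe³⁺: group 8, so d-count = 8 − 3 = 5.
Configuration: t2g^5 e_g^0.
The orbital stabilization is -2.0Δ_oct = -2.0 × 31890 = -63780 cm⁻¹.
Relative to high-spin t2g^3 e_g^2 (0 paired), the low-spin configuration has 2 additional pairs, contributing +2 × 21430 = +42860 cm⁻¹.
Overall CFSE = -63780 + 42860 = -20920 cm⁻¹.

-20920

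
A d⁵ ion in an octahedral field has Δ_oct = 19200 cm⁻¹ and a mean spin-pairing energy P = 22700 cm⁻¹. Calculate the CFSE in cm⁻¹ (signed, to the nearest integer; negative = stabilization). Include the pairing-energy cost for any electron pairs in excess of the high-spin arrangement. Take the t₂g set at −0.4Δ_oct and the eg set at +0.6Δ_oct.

0

Since Δ_oct = 19200 cm⁻¹ < P = 22700 cm⁻¹, the complex adopts the high-spin configuration.
That gives t₂g³ eg².
Orbital CFSE = 0.0Δ_oct = 0.0 × 19200 = 0 cm⁻¹.
High-spin has no excess pairs, so no pairing correction applies.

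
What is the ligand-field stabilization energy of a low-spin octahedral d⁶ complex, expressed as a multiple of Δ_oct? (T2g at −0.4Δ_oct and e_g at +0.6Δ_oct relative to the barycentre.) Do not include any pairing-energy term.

-2.4 Δ_oct

Configuration: t2g^6 e_g^0.
CFSE = 6(-0.4Δ_oct) + 0(0.6Δ_oct) = -2.4Δ_oct + 0.0Δ_oct = -2.4Δ_oct.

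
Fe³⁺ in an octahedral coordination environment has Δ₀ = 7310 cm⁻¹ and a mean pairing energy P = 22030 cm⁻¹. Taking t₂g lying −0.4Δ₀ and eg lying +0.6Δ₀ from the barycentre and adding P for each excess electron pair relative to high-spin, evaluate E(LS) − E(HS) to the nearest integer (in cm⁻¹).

29440

Fe³⁺: group 8, so d-count = 8 − 3 = 5.
High-spin d⁵ fills as t₂g³ eg² with CFSE 3(−0.4) + 2(+0.6) = 0.0Δ₀ = 0 cm⁻¹.
Low-spin: t₂g⁵ eg⁰, orbital CFSE = -2.0Δ₀ = -14620 cm⁻¹; plus 2 excess pairs × P = +44060 cm⁻¹; total 29440 cm⁻¹.
E(LS) − E(HS) = 29440 − (0) = 29440 cm⁻¹.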